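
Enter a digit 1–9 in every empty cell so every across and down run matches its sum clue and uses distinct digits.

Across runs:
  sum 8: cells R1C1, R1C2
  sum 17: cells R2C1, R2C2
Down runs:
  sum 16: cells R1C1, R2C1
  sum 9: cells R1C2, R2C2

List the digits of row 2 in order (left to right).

17 in 2 cells must be {8,9}; 16 in 2 cells must be {7,9}.
The 8 across and the 16 down share only 7, so R1C1 = 7.
R1C2 = 8 − 7 = 1 completes the 8 across.
R2C1 = 16 − 7 = 9 completes the 16 down.
R2C2 = 17 − 9 = 8 completes the 17 across.

9, 8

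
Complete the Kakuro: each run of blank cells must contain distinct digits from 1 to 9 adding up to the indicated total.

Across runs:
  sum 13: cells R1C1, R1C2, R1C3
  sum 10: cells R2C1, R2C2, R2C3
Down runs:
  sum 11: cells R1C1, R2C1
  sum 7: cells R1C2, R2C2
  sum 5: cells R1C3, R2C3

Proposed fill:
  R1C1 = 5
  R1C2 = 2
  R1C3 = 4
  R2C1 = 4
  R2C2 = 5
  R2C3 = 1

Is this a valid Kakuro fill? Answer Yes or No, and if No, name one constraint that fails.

No — the across run R1C1–R1C3 sums to 11, not 13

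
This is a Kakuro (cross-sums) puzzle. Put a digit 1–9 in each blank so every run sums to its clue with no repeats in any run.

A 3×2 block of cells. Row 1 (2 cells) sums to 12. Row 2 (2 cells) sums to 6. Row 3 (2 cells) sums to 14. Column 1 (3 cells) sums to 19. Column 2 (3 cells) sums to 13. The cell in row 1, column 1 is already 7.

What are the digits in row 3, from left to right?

8 6

(1,2) = 12 − 7 = 5 completes the 12 across.
Given what's placed, (2,1) must be 4 to fit the 6 across and 19 down.
(2,2) = 6 − 4 = 2 completes the 6 across.
(3,1) = 19 − 11 = 8 completes the 19 down.
(3,2) = 14 − 8 = 6 completes the 14 across.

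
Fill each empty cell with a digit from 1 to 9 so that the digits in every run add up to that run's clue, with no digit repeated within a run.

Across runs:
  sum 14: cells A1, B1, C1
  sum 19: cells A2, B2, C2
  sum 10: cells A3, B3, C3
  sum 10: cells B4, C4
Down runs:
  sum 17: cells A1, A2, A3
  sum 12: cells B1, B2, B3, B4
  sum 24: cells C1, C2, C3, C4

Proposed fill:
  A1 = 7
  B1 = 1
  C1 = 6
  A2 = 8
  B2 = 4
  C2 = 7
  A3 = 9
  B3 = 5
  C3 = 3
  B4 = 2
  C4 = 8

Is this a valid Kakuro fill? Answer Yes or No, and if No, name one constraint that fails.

No — the across run A3–C3 sums to 17, not 10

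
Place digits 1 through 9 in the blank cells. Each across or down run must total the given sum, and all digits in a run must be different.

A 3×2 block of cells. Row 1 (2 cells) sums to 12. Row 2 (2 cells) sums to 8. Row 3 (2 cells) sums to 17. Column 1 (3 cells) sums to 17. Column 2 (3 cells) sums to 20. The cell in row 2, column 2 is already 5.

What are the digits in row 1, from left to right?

5 7

17 in 2 cells must be {8,9}.
(2,1) = 8 − 5 = 3 completes the 8 across.
Nothing is forced directly, so branch on (3,1), whose candidates are 8 or 9. If (3,1) = 8: then (1,1) would have to be in {3,4,5,7,8,9} for the 12 across but in {6} for the 17 down — contradiction. So (3,1) = 9.
(1,1) = 17 − 12 = 5 completes the 17 down.
(1,2) = 12 − 5 = 7 completes the 12 across.
(3,2) = 17 − 9 = 8 completes the 17 across.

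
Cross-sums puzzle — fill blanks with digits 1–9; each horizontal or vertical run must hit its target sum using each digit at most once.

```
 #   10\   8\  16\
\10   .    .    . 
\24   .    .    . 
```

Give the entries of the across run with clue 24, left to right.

8 7 9

24 in 3 cells must be {7,8,9}; 16 in 2 cells must be {7,9}.
The 10 across and the 16 down share only 7, so R1C3 = 7.
The 24 across and the 8 down share only 7, so R2C2 = 7.
R2C3 = 16 − 7 = 9 completes the 16 down.
R1C2 = 8 − 7 = 1 completes the 8 down.
R2C1 = 24 − 16 = 8 completes the 24 across.
R1C1 = 10 − 8 = 2 completes the 10 across.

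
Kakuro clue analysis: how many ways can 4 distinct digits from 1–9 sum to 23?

9

4 distinct digits from 1–9 sum between 10 and 30.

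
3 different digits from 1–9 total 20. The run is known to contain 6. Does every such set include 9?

Yes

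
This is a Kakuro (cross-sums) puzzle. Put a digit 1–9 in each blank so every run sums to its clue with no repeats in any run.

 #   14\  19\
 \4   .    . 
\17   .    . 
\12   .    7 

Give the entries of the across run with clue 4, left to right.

1 3

4 in 2 cells must be {1,3}; 17 in 2 cells must be {8,9}.
R1C2 = 3: the only remaining digit allowed by both the 4 across and the 19 down.
R2C2 = 19 − 10 = 9 completes the 19 down.
R3C1 = 12 − 7 = 5 completes the 12 across.
R1C1 = 4 − 3 = 1 completes the 4 across.
R2C1 = 17 − 9 = 8 completes the 17 across.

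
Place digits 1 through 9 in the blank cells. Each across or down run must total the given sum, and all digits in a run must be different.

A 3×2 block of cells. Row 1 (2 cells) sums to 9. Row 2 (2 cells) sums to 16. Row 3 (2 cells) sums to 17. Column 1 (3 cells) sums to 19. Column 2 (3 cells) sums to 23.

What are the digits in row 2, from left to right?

16 in 2 cells must be {7,9}; 17 in 2 cells must be {8,9}; 23 in 3 cells must be {6,8,9}.
The 16 across and the 23 down share only 9, so (2,2) = 9.
Given what's placed, (3,2) must be 8 to fit the 17 across and 23 down.
(1,2) = 23 − 17 = 6 completes the 23 down.
(2,1) = 16 − 9 = 7 completes the 16 across.
(3,1) = 17 − 8 = 9 completes the 17 across.
(1,1) = 9 − 6 = 3 completes the 9 across.

7, 9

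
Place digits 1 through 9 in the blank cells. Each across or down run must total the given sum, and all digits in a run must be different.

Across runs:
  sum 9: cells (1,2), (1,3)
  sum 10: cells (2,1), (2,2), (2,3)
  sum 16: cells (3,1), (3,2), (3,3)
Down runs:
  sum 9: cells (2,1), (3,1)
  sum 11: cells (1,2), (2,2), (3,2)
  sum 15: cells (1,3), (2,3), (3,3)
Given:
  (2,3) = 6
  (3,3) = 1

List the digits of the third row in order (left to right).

8 7 1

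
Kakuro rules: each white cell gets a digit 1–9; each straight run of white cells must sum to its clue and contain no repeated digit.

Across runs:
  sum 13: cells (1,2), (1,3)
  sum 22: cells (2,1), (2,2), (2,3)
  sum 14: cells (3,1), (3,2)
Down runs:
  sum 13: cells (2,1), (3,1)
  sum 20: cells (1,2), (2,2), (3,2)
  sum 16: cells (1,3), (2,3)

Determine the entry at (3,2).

16 in 2 cells must be {7,9}.
Nothing is forced directly, so branch on (1,3), whose candidates are 7 or 9. If (1,3) = 9: that forces (1,2) = 4, (2,3) = 7, (3,2) = 9, after which (2,2) would have to be in {6,9} for the 22 across but in {7} for the 20 down — contradiction. So (1,3) = 7.
(1,2) = 13 − 7 = 6 completes the 13 across.
(2,3) = 16 − 7 = 9 completes the 16 down.
(2,2) = 5: the only remaining digit allowed by both the 22 across and the 20 down.
(3,2) = 20 − 11 = 9 completes the 20 down.
(2,1) = 22 − 14 = 8 completes the 22 across.
(3,1) = 14 − 9 = 5 completes the 14 across.

9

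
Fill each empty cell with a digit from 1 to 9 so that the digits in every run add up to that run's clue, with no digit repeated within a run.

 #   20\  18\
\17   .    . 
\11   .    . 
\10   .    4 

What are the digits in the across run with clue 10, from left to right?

17 in 2 cells must be {8,9}.
R3C1 = 10 − 4 = 6 completes the 10 across.
Given what's placed, R1C1 must be 9 to fit the 17 across and 20 down.
R1C2 = 17 − 9 = 8 completes the 17 across.
R2C1 = 20 − 15 = 5 completes the 20 down.
R2C2 = 11 − 5 = 6 completes the 11 across.

6 4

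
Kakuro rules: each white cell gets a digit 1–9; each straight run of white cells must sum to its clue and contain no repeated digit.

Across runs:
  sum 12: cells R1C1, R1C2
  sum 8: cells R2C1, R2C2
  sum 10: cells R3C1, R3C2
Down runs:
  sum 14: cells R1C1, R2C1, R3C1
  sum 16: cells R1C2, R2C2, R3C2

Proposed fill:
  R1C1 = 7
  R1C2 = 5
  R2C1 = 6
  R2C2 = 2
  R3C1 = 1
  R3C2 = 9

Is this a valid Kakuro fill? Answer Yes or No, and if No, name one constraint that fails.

Yes

Across: 7+5=12; 6+2=8; 1+9=10. Down: 7+6+1=14; 5+2+9=16. No digit repeats within any run.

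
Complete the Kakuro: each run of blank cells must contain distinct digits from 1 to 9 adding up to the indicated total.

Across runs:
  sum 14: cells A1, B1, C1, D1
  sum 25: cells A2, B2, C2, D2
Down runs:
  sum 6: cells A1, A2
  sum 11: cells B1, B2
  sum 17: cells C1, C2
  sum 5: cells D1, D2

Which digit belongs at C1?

8

17 in 2 cells must be {8,9}.
Only 8 fits C1 under both its across sum 14 and down sum 17.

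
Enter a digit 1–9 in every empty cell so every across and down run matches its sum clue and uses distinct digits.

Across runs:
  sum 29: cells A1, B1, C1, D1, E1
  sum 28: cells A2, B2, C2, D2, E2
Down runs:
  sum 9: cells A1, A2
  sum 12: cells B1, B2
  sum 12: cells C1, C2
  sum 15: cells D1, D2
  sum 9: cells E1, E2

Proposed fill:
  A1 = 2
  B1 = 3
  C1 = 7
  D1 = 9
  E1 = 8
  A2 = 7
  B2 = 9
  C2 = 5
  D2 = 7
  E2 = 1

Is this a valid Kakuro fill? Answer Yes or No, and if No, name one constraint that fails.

No — the down run D1–D2 sums to 16, not 15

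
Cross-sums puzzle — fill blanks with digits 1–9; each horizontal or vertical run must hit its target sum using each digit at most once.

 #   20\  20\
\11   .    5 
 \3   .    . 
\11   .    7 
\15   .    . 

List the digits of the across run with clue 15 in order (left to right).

9 6

3 in 2 cells must be {1,2}.
R1C1 = 11 − 5 = 6 completes the 11 across.
Given what's placed, R2C2 must be 2 to fit the 3 across and 20 down.
R3C1 = 11 − 7 = 4 completes the 11 across.
R4C2 = 20 − 14 = 6 completes the 20 down.
R2C1 = 3 − 2 = 1 completes the 3 across.
R4C1 = 15 − 6 = 9 completes the 15 across.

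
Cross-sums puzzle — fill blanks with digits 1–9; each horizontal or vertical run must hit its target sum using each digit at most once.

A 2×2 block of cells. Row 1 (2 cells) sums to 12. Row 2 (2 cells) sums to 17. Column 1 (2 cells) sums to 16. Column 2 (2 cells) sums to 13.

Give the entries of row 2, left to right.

9, 8

17 in 2 cells must be {8,9}; 16 in 2 cells must be {7,9}.
The 17 across and the 16 down share only 9, so (2,1) = 9.
(2,2) = 17 − 9 = 8 completes the 17 across.
(1,1) = 16 − 9 = 7 completes the 16 down.
(1,2) = 12 − 7 = 5 completes the 12 across.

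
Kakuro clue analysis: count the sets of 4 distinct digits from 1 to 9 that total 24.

8

4 distinct digits from 1–9 sum between 10 and 30.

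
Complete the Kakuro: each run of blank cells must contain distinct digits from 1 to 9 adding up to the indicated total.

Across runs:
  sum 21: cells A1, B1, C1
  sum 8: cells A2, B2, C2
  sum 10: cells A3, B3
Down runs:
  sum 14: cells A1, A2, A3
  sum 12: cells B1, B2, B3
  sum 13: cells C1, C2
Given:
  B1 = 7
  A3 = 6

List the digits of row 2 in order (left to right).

3 1 4

A1 = 5: the only remaining digit allowed by both the 21 across and the 14 down.
C1 = 21 − 12 = 9 completes the 21 across.
A2 = 14 − 11 = 3 completes the 14 down.
C2 = 13 − 9 = 4 completes the 13 down.
B3 = 10 − 6 = 4 completes the 10 across.
B2 = 8 − 7 = 1 completes the 8 across.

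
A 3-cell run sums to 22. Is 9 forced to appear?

Yes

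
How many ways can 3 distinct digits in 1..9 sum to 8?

2

3 distinct digits from 1–9 sum between 6 and 24.
Enumerating: {1,2,5}, {1,3,4}.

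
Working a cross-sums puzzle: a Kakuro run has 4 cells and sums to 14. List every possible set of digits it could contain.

4 distinct digits from 1–9 sum between 10 and 30.

{1,2,3,8}; {1,2,4,7}; {1,2,5,6}; {1,3,4,6}; {2,3,4,5}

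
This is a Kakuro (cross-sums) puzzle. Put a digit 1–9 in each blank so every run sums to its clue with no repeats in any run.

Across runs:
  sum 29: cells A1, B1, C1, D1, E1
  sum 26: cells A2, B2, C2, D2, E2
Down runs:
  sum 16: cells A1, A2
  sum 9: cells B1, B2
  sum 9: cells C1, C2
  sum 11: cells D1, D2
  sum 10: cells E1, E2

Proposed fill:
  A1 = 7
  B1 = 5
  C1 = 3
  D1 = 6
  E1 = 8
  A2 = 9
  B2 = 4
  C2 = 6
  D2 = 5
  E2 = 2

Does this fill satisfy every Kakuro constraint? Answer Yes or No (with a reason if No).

Across: 7+5+3+6+8=29; 9+4+6+5+2=26. Down: 7+9=16; 5+4=9; 3+6=9; 6+5=11; 8+2=10. No digit repeats within any run.

Yes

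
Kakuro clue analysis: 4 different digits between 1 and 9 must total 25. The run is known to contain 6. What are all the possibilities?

{2,6,8,9}; {3,6,7,9}; {4,6,7,8}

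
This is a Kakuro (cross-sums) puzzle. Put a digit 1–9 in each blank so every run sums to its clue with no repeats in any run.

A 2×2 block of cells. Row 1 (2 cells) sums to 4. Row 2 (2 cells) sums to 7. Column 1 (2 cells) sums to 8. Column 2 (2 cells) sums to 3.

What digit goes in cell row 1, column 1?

4 in 2 cells must be {1,3}; 3 in 2 cells must be {1,2}.
The 4 across and the 3 down share only 1, so (1,2) = 1.
(2,2) = 3 − 1 = 2 completes the 3 down.
(1,1) = 4 − 1 = 3 completes the 4 across.
(2,1) = 7 − 2 = 5 completes the 7 across.

3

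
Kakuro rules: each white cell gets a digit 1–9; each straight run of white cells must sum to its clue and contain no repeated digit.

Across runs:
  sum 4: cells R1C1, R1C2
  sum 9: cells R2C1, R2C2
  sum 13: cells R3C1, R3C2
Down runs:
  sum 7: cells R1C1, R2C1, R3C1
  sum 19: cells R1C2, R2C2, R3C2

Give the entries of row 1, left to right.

1 3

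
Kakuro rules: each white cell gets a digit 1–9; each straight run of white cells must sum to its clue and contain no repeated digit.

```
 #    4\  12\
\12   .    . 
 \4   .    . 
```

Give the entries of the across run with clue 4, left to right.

1, 3

4 in 2 cells must be {1,3}.
The 12 across and the 4 down share only 3, so R1C1 = 3.
R1C2 = 12 − 3 = 9 completes the 12 across.
R2C1 = 4 − 3 = 1 completes the 4 down.
R2C2 = 4 − 1 = 3 completes the 4 across.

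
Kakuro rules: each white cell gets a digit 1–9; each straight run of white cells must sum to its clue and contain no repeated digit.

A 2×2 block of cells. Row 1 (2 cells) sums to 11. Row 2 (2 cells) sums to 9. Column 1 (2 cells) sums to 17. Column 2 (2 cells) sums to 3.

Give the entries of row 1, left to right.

17 in 2 cells must be {8,9}; 3 in 2 cells must be {1,2}.
The 11 across and the 3 down share only 2, so (1,2) = 2.
The 9 across and the 17 down share only 8, so (2,1) = 8.
(2,2) = 9 − 8 = 1 completes the 9 across.
(1,1) = 11 − 2 = 9 completes the 11 across.

9, 2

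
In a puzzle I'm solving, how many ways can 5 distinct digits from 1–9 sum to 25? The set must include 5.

8

5 distinct digits from 1–9 sum between 15 and 35.
Keeping only sets containing 5.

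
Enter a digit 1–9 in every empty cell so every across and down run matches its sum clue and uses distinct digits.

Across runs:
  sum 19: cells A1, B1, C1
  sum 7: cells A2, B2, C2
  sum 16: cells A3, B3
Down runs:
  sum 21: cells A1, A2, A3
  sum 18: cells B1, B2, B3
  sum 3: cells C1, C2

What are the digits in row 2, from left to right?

4 2 1

7 in 3 cells must be {1,2,4}; 16 in 2 cells must be {7,9}; 3 in 2 cells must be {1,2}.
Only 2 fits C1 under both its across sum 19 and down sum 3.
The 7 across and the 21 down share only 4, so A2 = 4.
C2 = 3 − 2 = 1 completes the 3 down.
A3 = 9: the only remaining digit allowed by both the 16 across and the 21 down.
B3 = 16 − 9 = 7 completes the 16 across.
A1 = 21 − 13 = 8 completes the 21 down.
B1 = 19 − 10 = 9 completes the 19 across.
B2 = 7 − 5 = 2 completes the 7 across.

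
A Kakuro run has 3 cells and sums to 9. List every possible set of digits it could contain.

{1,2,6}; {1,3,5}; {2,3,4}

3 distinct digits from 1–9 sum between 6 and 24.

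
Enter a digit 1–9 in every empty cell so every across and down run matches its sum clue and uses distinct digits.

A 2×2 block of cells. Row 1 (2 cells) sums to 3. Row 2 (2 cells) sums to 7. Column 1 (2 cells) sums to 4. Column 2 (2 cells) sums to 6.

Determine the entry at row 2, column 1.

3

3 in 2 cells must be {1,2}; 4 in 2 cells must be {1,3}.
The 3 across and the 4 down share only 1, so (1,1) = 1.
(1,2) = 3 − 1 = 2 completes the 3 across.
(2,1) = 4 − 1 = 3 completes the 4 down.
(2,2) = 7 − 3 = 4 completes the 7 across.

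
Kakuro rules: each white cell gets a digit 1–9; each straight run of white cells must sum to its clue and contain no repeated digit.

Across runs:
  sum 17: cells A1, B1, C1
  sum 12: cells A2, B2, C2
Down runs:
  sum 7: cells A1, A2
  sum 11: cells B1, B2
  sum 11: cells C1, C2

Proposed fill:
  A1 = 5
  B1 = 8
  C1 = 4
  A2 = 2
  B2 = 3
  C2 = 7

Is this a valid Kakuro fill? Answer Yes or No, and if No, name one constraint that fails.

Across: 5+8+4=17; 2+3+7=12. Down: 5+2=7; 8+3=11; 4+7=11. No digit repeats within any run.

Yes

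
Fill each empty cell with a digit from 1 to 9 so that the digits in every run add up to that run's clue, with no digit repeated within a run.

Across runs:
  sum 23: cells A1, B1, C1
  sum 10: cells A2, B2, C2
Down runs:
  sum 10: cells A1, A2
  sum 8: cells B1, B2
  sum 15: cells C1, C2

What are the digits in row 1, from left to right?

23 in 3 cells must be {6,8,9}.
The 23 across and the 8 down share only 6, so B1 = 6.
B2 = 8 − 6 = 2 completes the 8 down.
Given what's placed, C2 must be 7 to fit the 10 across and 15 down.
C1 = 15 − 7 = 8 completes the 15 down.
A2 = 10 − 9 = 1 completes the 10 across.
A1 = 23 − 14 = 9 completes the 23 across.

9 6 8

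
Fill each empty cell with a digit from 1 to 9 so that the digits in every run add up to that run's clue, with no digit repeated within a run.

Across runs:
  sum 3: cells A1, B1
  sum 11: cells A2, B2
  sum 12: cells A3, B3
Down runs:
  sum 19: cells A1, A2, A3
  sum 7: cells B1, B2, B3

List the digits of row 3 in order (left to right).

8 4

3 in 2 cells must be {1,2}; 7 in 3 cells must be {1,2,4}.
The 3 across and the 19 down share only 2, so A1 = 2.
B1 = 3 − 2 = 1 completes the 3 across.
Given what's placed, B3 must be 4 to fit the 12 across and 7 down.
B2 = 7 − 5 = 2 completes the 7 down.
A3 = 12 − 4 = 8 completes the 12 across.
A2 = 11 − 2 = 9 completes the 11 across.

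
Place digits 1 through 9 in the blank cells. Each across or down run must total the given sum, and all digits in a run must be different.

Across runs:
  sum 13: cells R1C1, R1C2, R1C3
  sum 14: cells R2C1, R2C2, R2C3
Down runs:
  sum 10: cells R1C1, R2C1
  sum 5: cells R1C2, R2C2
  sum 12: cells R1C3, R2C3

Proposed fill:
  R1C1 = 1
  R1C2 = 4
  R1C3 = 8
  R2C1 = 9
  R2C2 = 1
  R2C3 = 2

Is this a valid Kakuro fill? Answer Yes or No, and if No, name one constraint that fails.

No — the across run R2C1–R2C3 sums to 12, not 14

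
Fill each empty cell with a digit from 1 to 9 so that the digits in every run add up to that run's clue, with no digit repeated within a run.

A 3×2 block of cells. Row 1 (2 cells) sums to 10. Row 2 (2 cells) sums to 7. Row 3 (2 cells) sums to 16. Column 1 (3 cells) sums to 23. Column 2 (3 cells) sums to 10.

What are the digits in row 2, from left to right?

16 in 2 cells must be {7,9}; 23 in 3 cells must be {6,8,9}.
The 7 across and the 23 down share only 6, so (2,1) = 6.
(2,2) = 7 − 6 = 1 completes the 7 across.
Given what's placed, (3,1) must be 9 to fit the 16 across and 23 down.
(3,2) = 16 − 9 = 7 completes the 16 across.
(1,1) = 23 − 15 = 8 completes the 23 down.
(1,2) = 10 − 8 = 2 completes the 10 across.

6, 1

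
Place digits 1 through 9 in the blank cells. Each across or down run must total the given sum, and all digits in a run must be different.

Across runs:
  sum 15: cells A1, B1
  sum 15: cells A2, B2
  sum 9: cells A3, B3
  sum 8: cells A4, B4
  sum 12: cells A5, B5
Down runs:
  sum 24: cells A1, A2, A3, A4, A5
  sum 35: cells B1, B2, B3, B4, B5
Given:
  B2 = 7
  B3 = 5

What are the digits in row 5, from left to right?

3 9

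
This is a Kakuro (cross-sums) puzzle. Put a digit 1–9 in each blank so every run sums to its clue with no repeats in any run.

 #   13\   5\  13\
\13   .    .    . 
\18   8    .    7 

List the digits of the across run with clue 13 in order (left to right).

R1C1 = 13 − 8 = 5 completes the 13 down.
R1C3 = 13 − 7 = 6 completes the 13 down.
R2C2 = 18 − 15 = 3 completes the 18 across.
R1C2 = 13 − 11 = 2 completes the 13 across.

5 2 6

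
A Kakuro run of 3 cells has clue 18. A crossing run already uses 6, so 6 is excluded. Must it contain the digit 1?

Counterexample: {2,7,9} sums to 18 under that restriction without using 1.

No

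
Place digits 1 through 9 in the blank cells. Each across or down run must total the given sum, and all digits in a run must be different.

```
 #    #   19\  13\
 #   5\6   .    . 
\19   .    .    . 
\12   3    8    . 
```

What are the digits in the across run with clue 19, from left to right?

R2C1 = 5 − 3 = 2 completes the 5 down.
R2C2 = 9: the only remaining digit allowed by both the 19 across and the 19 down.
R2C3 = 19 − 11 = 8 completes the 19 across.
R3C3 = 12 − 11 = 1 completes the 12 across.
R1C2 = 19 − 17 = 2 completes the 19 down.
R1C3 = 6 − 2 = 4 completes the 6 across.

2 9 8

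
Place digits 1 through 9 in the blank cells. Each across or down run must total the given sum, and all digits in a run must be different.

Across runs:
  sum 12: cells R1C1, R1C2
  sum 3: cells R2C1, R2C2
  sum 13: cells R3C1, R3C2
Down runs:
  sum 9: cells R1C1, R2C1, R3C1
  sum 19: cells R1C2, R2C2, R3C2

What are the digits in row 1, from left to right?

3 9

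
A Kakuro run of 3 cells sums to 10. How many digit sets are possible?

3 distinct digits from 1–9 sum between 6 and 24.
Enumerating: {1,2,7}, {1,3,6}, {1,4,5}, {2,3,5}.

4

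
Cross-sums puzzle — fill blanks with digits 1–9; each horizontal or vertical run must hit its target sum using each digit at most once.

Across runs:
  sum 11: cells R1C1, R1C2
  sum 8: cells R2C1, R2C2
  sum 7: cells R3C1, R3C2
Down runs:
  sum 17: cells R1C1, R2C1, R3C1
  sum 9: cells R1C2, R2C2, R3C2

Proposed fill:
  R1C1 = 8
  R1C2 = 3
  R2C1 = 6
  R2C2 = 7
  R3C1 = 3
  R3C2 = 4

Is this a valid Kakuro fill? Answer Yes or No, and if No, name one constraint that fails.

No — the across run R2C1–R2C2 sums to 13, not 8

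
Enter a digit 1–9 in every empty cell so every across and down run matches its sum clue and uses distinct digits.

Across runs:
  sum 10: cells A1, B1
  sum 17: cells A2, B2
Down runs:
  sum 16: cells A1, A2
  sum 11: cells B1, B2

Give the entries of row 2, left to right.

9, 8

17 in 2 cells must be {8,9}; 16 in 2 cells must be {7,9}.
The 17 across and the 16 down share only 9, so A2 = 9.
B2 = 17 − 9 = 8 completes the 17 across.
A1 = 16 − 9 = 7 completes the 16 down.
B1 = 10 − 7 = 3 completes the 10 across.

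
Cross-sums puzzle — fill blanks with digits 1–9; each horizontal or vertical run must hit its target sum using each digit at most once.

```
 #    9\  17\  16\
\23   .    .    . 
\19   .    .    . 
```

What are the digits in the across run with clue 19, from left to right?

3 9 7

23 in 3 cells must be {6,8,9}; 17 in 2 cells must be {8,9}; 16 in 2 cells must be {7,9}.
The 23 across and the 16 down share only 9, so R1C3 = 9.
R2C3 = 16 − 9 = 7 completes the 16 down.
Given what's placed, R1C2 must be 8 to fit the 23 across and 17 down.
R2C2 = 17 − 8 = 9 completes the 17 down.
R1C1 = 23 − 17 = 6 completes the 23 across.
R2C1 = 19 − 16 = 3 completes the 19 across.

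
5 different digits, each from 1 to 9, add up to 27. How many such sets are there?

11

5 distinct digits from 1–9 sum between 15 and 35.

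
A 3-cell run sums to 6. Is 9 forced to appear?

No

The only way to make 6 from 3 distinct digits is {1,2,3}, which does not contain 9.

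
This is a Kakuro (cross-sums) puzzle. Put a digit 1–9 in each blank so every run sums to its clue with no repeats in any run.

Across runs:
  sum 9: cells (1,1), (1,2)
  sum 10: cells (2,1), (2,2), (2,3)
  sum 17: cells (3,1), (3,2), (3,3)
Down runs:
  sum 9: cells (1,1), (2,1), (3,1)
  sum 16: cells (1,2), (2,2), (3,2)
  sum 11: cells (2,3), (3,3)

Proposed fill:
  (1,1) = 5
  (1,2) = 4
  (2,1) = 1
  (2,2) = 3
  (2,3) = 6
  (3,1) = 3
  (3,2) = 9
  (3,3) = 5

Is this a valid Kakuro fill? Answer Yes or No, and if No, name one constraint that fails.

Yes

Across: 5+4=9; 1+3+6=10; 3+9+5=17. Down: 5+1+3=9; 4+3+9=16; 6+5=11. No digit repeats within any run.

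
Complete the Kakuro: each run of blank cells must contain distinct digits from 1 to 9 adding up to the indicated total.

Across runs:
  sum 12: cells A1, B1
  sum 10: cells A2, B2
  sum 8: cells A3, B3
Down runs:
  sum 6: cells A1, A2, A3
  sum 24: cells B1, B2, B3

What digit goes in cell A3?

6 in 3 cells must be {1,2,3}; 24 in 3 cells must be {7,8,9}.
The 12 across and the 6 down share only 3, so A1 = 3.
B1 = 12 − 3 = 9 completes the 12 across.
Given what's placed, B3 must be 7 to fit the 8 across and 24 down.
B2 = 24 − 16 = 8 completes the 24 down.
A3 = 8 − 7 = 1 completes the 8 across.
A2 = 10 − 8 = 2 completes the 10 across.

1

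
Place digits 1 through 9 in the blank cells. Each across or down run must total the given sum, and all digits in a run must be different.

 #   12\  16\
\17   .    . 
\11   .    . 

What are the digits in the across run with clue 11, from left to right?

4, 7

17 in 2 cells must be {8,9}; 16 in 2 cells must be {7,9}.
The 17 across and the 16 down share only 9, so R1C2 = 9.
R2C2 = 16 − 9 = 7 completes the 16 down.
R1C1 = 17 − 9 = 8 completes the 17 across.
R2C1 = 11 − 7 = 4 completes the 11 across.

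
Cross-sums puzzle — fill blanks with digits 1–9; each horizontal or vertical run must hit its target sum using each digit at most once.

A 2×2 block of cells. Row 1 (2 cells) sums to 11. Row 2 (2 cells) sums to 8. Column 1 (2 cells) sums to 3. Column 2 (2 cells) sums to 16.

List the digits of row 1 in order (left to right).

2 9

3 in 2 cells must be {1,2}; 16 in 2 cells must be {7,9}.
The 11 across and the 3 down share only 2, so (1,1) = 2.
(1,2) = 11 − 2 = 9 completes the 11 across.
(2,1) = 3 − 2 = 1 completes the 3 down.
(2,2) = 8 − 1 = 7 completes the 8 across.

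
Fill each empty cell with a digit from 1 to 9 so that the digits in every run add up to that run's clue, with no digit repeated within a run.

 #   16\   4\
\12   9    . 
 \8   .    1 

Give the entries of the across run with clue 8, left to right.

16 in 2 cells must be {7,9}; 4 in 2 cells must be {1,3}.
R1C2 = 12 − 9 = 3 completes the 12 across.
R2C1 = 8 − 1 = 7 completes the 8 across.

7, 1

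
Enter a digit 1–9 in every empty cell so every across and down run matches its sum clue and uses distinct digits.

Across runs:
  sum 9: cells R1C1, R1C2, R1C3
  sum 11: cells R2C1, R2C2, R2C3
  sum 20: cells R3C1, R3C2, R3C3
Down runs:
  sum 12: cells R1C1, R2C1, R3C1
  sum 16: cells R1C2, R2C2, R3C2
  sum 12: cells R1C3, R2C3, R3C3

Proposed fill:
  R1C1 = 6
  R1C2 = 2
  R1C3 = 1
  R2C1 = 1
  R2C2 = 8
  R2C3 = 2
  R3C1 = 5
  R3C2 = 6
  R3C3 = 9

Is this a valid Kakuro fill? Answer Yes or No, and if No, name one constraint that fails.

Across: 6+2+1=9; 1+8+2=11; 5+6+9=20. Down: 6+1+5=12; 2+8+6=16; 1+2+9=12. No digit repeats within any run.

Yes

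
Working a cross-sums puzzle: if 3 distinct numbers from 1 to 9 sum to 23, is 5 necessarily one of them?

No

The only way to make 23 from 3 distinct digits is {6,8,9}, which does not contain 5.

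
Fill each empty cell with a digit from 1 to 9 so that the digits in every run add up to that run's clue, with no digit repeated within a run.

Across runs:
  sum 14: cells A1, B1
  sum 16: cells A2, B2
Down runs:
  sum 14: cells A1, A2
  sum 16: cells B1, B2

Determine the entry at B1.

16 in 2 cells must be {7,9}.
The 14 across and the 16 down share only 9, so B1 = 9.
The 16 across and the 14 down share only 9, so A2 = 9.
B2 = 16 − 9 = 7 completes the 16 across.
A1 = 14 − 9 = 5 completes the 14 across.

9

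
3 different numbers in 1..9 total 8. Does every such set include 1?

Yes

Every partition of 8 into 3 distinct digits includes 1: {1,2,5}, {1,3,4}.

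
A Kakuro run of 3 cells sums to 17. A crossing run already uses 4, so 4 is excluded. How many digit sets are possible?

5

3 distinct digits from 1–9 sum between 6 and 24.
Dropping sets that contain 4.
Enumerating: {1,7,9}, {2,6,9}, {2,7,8}, {3,5,9}, {3,6,8}.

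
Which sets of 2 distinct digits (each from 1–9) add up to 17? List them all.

{8,9}

2 distinct digits from 1–9 sum between 3 and 17.
Only one set works: {8,9}.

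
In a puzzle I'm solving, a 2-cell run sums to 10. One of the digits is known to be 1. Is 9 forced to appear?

Yes

The only way to make 10 from 2 distinct digits under that restriction is {1,9}, which contains 9.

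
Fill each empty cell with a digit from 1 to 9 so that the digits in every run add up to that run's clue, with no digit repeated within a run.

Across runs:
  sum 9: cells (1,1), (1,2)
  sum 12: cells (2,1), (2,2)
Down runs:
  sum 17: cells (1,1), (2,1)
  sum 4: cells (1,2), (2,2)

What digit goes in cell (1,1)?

8

17 in 2 cells must be {8,9}; 4 in 2 cells must be {1,3}.
The 9 across and the 17 down share only 8, so (1,1) = 8.
(1,2) = 9 − 8 = 1 completes the 9 across.
(2,1) = 17 − 8 = 9 completes the 17 down.
(2,2) = 12 − 9 = 3 completes the 12 across.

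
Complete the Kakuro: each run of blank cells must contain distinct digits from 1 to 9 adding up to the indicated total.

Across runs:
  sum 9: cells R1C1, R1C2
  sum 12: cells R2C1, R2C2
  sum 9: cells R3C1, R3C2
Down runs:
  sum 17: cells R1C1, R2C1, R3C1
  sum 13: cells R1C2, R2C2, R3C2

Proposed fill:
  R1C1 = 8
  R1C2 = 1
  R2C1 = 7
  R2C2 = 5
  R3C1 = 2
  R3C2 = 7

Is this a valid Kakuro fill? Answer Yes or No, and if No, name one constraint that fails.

Across: 8+1=9; 7+5=12; 2+7=9. Down: 8+7+2=17; 1+5+7=13. No digit repeats within any run.

Yes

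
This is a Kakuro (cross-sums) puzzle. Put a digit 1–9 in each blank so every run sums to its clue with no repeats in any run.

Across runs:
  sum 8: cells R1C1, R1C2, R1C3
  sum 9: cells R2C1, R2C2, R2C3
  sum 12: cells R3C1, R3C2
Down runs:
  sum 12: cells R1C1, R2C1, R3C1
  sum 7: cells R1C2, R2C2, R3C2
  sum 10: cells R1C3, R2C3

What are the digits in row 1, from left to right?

7 in 3 cells must be {1,2,4}.
Only 4 fits R3C2 under both its across sum 12 and down sum 7.
R3C1 = 12 − 4 = 8 completes the 12 across.
Nothing is forced directly, so branch on R1C1, whose candidates are 1 or 3. If R1C1 = 1: that forces R1C2 = 2, after which R1C3 would have to be in {5} for the 8 across but in {1,2,3,4,6,7,8,9} for the 10 down — contradiction. So R1C1 = 3.
R1C2 = 1: the only remaining digit allowed by both the 8 across and the 7 down.
R1C3 = 8 − 4 = 4 completes the 8 across.

3 1 4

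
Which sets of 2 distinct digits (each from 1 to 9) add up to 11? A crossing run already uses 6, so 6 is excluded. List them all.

{2,9}; {3,8}; {4,7}

2 distinct digits from 1–9 sum between 3 and 17.
Dropping sets that contain 6.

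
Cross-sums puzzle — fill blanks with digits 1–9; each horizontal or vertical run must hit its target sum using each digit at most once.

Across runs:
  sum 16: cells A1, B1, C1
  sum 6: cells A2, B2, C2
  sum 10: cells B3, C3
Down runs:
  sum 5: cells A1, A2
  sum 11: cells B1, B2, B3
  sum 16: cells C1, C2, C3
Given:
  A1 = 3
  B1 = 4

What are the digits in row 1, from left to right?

3 4 9

6 in 3 cells must be {1,2,3}.
C1 = 16 − 7 = 9 completes the 16 across.
A2 = 5 − 3 = 2 completes the 5 down.
Given what's placed, B2 must be 1 to fit the 6 across and 11 down.
C2 = 6 − 3 = 3 completes the 6 across.
B3 = 11 − 5 = 6 completes the 11 down.
C3 = 10 − 6 = 4 completes the 10 across.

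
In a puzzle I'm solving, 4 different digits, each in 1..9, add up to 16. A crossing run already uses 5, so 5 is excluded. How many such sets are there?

4

4 distinct digits from 1–9 sum between 10 and 30.
Dropping sets that contain 5.
Enumerating: {1,2,4,9}, {1,2,6,7}, {1,3,4,8}, {2,3,4,7}.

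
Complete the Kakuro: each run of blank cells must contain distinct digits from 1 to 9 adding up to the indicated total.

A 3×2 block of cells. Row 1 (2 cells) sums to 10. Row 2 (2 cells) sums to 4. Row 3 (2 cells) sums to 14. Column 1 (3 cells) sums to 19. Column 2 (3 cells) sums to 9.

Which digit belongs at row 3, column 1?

9

4 in 2 cells must be {1,3}.
The 4 across and the 19 down share only 3, so (2,1) = 3.
(2,2) = 4 − 3 = 1 completes the 4 across.
Given what's placed, (3,1) must be 9 to fit the 14 across and 19 down.
(3,2) = 14 − 9 = 5 completes the 14 across.
(1,1) = 19 − 12 = 7 completes the 19 down.
(1,2) = 10 − 7 = 3 completes the 10 across.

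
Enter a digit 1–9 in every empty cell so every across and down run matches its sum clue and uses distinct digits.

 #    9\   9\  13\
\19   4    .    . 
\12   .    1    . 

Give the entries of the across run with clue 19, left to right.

R1C2 = 9 − 1 = 8 completes the 9 down.
R1C3 = 19 − 12 = 7 completes the 19 across.
R2C1 = 9 − 4 = 5 completes the 9 down.
R2C3 = 12 − 6 = 6 completes the 12 across.

4 8 7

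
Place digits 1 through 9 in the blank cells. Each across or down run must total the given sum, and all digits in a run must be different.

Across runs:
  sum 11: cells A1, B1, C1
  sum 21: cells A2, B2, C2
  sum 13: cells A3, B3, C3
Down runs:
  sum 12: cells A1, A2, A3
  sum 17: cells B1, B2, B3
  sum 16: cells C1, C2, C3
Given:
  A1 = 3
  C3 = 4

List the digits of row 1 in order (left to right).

3 1 7

Given what's placed, C1 must be 7 to fit the 11 across and 16 down.
C2 = 16 − 11 = 5 completes the 16 down.
B1 = 11 − 10 = 1 completes the 11 across.
Given what's placed, A2 must be 7 to fit the 21 across and 12 down.
B2 = 21 − 12 = 9 completes the 21 across.
A3 = 12 − 10 = 2 completes the 12 down.
B3 = 13 − 6 = 7 completes the 13 across.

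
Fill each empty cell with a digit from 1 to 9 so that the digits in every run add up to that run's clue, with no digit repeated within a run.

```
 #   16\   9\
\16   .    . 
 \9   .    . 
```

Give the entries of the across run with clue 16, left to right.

16 in 2 cells must be {7,9}.
The 16 across and the 9 down share only 7, so R1C2 = 7.
The 9 across and the 16 down share only 7, so R2C1 = 7.
R2C2 = 9 − 7 = 2 completes the 9 across.
R1C1 = 16 − 7 = 9 completes the 16 across.

9 7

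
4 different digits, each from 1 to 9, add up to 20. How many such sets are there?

12

4 distinct digits from 1–9 sum between 10 and 30.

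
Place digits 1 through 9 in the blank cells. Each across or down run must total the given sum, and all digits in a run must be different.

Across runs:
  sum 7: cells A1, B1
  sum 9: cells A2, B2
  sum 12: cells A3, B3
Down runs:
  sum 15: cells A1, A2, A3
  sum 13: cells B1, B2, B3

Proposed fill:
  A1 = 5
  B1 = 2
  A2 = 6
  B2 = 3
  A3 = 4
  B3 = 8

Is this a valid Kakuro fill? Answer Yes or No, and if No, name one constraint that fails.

Yes

Across: 5+2=7; 6+3=9; 4+8=12. Down: 5+6+4=15; 2+3+8=13. No digit repeats within any run.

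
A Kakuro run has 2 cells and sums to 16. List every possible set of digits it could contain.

{7,9}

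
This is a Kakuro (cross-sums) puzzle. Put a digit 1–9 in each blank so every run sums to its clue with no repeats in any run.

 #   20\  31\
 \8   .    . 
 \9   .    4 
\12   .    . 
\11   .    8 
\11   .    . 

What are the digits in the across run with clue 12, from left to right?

9 3

R2C1 = 9 − 4 = 5 completes the 9 across.
R4C1 = 11 − 8 = 3 completes the 11 across.
No cell is forced outright now. R1C2 can only be 3 or 7 (the digits allowed by both its 8 across and its 31 down). If R1C2 = 3: then R1C1 would have to be in {5} for the 8 across but in {1,2,4,6,7,9} for the 20 down — contradiction. So R1C2 = 7.
R1C1 = 8 − 7 = 1 completes the 8 across.
No cell is forced outright now. R3C2 can only be 3 or 9 (the digits allowed by both its 12 across and its 31 down). If R3C2 = 9: then R3C1 would have to be in {3} for the 12 across but in {2,4,7,9} for the 20 down — contradiction. So R3C2 = 3.
R3C1 = 12 − 3 = 9 completes the 12 across.
R5C1 = 20 − 18 = 2 completes the 20 down.
R5C2 = 11 − 2 = 9 completes the 11 across.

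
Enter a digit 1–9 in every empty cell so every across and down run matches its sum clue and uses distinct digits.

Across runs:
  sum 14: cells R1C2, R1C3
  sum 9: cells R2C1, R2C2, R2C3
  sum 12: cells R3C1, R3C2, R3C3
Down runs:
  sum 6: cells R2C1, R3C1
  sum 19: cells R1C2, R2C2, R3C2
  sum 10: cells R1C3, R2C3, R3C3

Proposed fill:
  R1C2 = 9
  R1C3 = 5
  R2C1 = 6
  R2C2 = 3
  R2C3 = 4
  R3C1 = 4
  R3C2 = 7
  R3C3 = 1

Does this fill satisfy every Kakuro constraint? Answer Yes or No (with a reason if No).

No — the down run R2C1–R3C1 sums to 10, not 6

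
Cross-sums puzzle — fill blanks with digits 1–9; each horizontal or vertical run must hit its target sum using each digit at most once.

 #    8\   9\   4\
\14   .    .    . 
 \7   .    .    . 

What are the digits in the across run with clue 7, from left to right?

7 in 3 cells must be {1,2,4}; 4 in 2 cells must be {1,3}.
The 7 across and the 4 down share only 1, so R2C3 = 1.
R1C3 = 4 − 1 = 3 completes the 4 down.
Given what's placed, R2C1 must be 2 to fit the 7 across and 8 down.
R2C2 = 7 − 3 = 4 completes the 7 across.
R1C1 = 8 − 2 = 6 completes the 8 down.
R1C2 = 14 − 9 = 5 completes the 14 across.

2 4 1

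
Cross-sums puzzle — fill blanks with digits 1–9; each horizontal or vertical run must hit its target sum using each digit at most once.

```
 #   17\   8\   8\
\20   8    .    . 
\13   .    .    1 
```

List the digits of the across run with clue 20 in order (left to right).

17 in 2 cells must be {8,9}.
R1C3 = 8 − 1 = 7 completes the 8 down.
R2C1 = 17 − 8 = 9 completes the 17 down.
R2C2 = 13 − 10 = 3 completes the 13 across.
R1C2 = 20 − 15 = 5 completes the 20 across.

8, 5, 7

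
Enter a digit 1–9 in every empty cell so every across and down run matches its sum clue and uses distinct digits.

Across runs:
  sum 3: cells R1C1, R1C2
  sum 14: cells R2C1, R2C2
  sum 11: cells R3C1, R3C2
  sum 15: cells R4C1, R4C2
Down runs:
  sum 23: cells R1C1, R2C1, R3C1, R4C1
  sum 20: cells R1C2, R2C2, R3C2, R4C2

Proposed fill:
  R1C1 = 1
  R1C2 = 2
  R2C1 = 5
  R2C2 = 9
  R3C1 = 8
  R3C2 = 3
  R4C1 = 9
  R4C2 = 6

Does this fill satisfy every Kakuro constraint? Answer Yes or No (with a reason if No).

Yes

Across: 1+2=3; 5+9=14; 8+3=11; 9+6=15. Down: 1+5+8+9=23; 2+9+3+6=20. No digit repeats within any run.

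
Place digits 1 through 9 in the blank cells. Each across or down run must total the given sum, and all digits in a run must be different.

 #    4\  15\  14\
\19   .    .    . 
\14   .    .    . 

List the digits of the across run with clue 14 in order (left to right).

4 in 2 cells must be {1,3}.
The 19 across and the 4 down share only 3, so R1C1 = 3.
Given what's placed, R1C3 must be 9 to fit the 19 across and 14 down.
R2C1 = 4 − 3 = 1 completes the 4 down.
R2C3 = 14 − 9 = 5 completes the 14 down.
R1C2 = 19 − 12 = 7 completes the 19 across.
R2C2 = 14 − 6 = 8 completes the 14 across.

1, 8, 5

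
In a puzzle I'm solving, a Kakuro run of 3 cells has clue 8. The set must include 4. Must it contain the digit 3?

Yes

The only way to make 8 from 3 distinct digits under that restriction is {1,3,4}, which contains 3.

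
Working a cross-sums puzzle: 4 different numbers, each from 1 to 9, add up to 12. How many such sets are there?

2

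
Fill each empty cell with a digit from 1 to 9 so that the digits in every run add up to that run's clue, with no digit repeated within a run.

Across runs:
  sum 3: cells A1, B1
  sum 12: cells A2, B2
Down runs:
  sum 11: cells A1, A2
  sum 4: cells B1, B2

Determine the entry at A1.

3 in 2 cells must be {1,2}; 4 in 2 cells must be {1,3}.
The 3 across and the 11 down share only 2, so A1 = 2.
B1 = 3 − 2 = 1 completes the 3 across.
A2 = 11 − 2 = 9 completes the 11 down.
B2 = 12 − 9 = 3 completes the 12 across.

2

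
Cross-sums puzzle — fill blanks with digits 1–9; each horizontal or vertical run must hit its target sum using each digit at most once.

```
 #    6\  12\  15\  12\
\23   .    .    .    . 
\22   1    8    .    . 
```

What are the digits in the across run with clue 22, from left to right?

1, 8, 9, 4

R1C1 = 6 − 1 = 5 completes the 6 down.
R1C2 = 12 − 8 = 4 completes the 12 down.
R1C4 = 8: the only remaining digit allowed by both the 23 across and the 12 down.
R2C4 = 12 − 8 = 4 completes the 12 down.
R1C3 = 23 − 17 = 6 completes the 23 across.
R2C3 = 22 − 13 = 9 completes the 22 across.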